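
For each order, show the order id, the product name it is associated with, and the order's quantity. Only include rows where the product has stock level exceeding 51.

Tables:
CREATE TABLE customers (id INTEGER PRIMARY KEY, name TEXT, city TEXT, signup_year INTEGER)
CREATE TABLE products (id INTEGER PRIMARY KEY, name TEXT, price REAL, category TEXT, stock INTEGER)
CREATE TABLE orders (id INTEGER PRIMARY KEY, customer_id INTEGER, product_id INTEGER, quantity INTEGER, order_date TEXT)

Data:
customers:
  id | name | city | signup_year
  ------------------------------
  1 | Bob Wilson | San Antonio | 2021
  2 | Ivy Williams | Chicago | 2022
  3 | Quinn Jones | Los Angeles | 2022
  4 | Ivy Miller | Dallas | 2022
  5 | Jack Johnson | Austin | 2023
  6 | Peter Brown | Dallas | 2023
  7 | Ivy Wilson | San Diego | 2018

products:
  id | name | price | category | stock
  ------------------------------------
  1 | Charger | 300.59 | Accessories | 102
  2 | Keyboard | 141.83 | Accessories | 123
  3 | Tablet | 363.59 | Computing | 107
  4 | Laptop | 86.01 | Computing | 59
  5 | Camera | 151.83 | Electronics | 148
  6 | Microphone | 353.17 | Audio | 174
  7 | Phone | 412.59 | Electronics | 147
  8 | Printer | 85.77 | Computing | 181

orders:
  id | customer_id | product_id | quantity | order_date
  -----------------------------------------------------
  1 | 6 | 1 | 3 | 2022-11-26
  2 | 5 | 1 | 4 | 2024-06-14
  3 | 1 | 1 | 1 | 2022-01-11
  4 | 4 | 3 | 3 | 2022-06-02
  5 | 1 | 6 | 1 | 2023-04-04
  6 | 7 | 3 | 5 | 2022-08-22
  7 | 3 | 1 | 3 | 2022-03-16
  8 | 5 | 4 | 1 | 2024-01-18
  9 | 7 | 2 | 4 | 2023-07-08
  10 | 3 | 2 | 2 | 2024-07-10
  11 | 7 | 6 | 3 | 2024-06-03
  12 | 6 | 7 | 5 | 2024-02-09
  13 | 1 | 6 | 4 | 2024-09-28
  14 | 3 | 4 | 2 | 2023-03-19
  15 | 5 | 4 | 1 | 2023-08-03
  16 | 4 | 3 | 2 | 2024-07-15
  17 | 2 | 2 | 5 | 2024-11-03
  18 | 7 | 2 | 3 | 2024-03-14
SELECT c.id, p.name AS product, c.quantity FROM orders c JOIN products p ON c.product_id = p.id WHERE p.stock > 51

Execution result:
id | product | quantity
1 | Charger | 3
2 | Charger | 4
3 | Charger | 1
4 | Tablet | 3
5 | Microphone | 1
6 | Tablet | 5
7 | Charger | 3
8 | Laptop | 1
9 | Keyboard | 4
10 | Keyboard | 2
11 | Microphone | 3
12 | Phone | 5
13 | Microphone | 4
14 | Laptop | 2
15 | Laptop | 1
16 | Tablet | 2
17 | Keyboard | 5
18 | Keyboard | 3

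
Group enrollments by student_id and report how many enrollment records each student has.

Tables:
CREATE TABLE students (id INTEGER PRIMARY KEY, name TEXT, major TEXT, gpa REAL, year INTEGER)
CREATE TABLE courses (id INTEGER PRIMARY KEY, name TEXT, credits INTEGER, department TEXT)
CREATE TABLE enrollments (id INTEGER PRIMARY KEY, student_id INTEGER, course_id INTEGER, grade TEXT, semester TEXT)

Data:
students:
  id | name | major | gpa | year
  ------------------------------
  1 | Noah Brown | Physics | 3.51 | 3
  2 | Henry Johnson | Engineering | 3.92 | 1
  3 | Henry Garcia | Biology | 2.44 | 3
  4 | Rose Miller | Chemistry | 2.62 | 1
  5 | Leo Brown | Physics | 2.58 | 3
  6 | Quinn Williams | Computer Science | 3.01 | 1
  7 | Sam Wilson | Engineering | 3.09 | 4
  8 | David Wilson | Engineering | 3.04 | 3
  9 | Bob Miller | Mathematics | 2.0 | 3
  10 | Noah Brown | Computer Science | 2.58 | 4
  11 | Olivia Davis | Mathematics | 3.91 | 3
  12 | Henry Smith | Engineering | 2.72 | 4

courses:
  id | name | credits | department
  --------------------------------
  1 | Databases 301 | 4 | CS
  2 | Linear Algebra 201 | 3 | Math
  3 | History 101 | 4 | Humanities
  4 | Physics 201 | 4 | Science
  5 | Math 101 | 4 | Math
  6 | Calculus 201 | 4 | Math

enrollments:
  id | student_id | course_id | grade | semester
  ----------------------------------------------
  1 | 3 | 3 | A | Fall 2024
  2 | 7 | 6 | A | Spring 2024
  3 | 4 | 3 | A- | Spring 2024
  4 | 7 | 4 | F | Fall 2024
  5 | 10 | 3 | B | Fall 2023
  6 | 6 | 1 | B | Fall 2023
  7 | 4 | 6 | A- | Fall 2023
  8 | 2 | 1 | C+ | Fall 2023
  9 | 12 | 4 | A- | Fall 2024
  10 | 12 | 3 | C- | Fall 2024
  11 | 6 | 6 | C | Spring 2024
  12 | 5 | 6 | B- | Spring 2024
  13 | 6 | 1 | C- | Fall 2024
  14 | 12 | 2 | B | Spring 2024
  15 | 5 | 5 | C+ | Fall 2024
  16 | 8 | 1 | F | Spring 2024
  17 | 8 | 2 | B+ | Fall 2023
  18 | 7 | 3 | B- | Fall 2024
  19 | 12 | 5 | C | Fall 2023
SELECT student_id, COUNT(*) AS enrollment_count FROM enrollments GROUP BY student_id

Execution result:
student_id | enrollment_count
2 | 1
3 | 1
4 | 2
5 | 2
6 | 3
7 | 3
8 | 2
10 | 1
12 | 4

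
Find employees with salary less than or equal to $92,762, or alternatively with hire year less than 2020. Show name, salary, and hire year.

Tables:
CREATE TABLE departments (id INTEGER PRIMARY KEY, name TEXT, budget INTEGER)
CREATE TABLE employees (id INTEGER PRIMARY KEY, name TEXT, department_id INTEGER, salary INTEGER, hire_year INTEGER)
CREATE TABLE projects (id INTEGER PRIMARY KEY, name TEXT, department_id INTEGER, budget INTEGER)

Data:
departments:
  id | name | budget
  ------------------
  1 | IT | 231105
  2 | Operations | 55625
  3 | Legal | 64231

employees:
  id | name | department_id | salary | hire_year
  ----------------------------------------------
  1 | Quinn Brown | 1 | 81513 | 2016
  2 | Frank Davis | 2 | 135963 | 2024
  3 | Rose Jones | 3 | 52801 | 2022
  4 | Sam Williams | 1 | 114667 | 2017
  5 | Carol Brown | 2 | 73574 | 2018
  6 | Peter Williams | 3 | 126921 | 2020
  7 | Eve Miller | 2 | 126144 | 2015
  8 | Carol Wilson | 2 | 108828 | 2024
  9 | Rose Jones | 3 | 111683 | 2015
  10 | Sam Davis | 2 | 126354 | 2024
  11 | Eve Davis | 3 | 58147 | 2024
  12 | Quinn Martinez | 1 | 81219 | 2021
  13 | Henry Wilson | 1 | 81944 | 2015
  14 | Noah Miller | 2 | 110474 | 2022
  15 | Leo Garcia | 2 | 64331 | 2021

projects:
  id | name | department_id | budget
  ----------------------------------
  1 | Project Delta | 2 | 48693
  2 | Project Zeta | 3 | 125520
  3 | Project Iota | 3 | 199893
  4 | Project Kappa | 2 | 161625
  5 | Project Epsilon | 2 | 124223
SELECT name, salary, hire_year FROM employees WHERE salary <= 92762 OR hire_year < 2020

Execution result:
name | salary | hire_year
Quinn Brown | 81513 | 2016
Rose Jones | 52801 | 2022
Sam Williams | 114667 | 2017
Carol Brown | 73574 | 2018
Eve Miller | 126144 | 2015
Rose Jones | 111683 | 2015
Eve Davis | 58147 | 2024
Quinn Martinez | 81219 | 2021
Henry Wilson | 81944 | 2015
Leo Garcia | 64331 | 2021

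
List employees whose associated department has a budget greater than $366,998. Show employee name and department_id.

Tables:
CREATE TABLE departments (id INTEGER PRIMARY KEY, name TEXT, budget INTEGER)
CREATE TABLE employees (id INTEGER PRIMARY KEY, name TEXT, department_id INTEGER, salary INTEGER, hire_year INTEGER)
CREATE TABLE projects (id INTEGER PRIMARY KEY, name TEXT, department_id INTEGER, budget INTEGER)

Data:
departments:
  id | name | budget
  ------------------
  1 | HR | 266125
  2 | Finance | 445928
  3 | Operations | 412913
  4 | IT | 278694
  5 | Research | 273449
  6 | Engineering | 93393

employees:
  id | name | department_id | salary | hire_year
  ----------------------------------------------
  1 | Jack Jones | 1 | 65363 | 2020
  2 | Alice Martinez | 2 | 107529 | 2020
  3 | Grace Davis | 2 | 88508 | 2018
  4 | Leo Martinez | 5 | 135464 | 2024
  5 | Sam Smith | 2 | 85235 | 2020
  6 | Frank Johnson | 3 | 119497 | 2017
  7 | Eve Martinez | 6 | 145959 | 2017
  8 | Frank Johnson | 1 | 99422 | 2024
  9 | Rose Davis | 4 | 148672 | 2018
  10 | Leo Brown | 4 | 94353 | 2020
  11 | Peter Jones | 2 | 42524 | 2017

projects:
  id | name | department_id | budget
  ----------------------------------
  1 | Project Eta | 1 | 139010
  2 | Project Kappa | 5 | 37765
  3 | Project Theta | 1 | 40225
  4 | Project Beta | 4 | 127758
SELECT name, department_id FROM employees WHERE department_id IN (SELECT id FROM departments WHERE budget > 366998)

Execution result:
name | department_id
Alice Martinez | 2
Grace Davis | 2
Sam Smith | 2
Frank Johnson | 3
Peter Jones | 2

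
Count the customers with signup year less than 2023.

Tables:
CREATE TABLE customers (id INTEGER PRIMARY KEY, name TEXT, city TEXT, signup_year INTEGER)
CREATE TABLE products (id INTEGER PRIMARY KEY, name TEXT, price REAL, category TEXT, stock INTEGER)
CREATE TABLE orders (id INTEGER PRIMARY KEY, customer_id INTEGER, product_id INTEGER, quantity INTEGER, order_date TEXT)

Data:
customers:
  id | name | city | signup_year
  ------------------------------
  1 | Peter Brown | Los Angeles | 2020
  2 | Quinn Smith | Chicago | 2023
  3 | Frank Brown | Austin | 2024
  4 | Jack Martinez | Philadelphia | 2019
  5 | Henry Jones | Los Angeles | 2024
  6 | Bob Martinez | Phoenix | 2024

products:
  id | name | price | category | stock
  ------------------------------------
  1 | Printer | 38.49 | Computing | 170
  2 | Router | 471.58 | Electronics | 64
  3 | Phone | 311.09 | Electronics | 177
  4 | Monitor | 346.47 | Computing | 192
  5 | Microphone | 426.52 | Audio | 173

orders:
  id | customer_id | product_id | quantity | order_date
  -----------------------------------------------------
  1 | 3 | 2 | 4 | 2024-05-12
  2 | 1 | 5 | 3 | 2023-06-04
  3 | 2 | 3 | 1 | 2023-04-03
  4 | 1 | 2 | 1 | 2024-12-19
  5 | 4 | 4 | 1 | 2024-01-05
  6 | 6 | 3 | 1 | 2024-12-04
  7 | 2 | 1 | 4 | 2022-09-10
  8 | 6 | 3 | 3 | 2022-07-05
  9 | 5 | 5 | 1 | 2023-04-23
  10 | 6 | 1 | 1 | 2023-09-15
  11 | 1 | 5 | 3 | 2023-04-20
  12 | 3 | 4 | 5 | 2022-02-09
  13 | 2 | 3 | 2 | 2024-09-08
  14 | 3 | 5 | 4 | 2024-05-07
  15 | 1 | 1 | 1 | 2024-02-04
SELECT COUNT(*) FROM customers WHERE signup_year < 2023

Execution result:
2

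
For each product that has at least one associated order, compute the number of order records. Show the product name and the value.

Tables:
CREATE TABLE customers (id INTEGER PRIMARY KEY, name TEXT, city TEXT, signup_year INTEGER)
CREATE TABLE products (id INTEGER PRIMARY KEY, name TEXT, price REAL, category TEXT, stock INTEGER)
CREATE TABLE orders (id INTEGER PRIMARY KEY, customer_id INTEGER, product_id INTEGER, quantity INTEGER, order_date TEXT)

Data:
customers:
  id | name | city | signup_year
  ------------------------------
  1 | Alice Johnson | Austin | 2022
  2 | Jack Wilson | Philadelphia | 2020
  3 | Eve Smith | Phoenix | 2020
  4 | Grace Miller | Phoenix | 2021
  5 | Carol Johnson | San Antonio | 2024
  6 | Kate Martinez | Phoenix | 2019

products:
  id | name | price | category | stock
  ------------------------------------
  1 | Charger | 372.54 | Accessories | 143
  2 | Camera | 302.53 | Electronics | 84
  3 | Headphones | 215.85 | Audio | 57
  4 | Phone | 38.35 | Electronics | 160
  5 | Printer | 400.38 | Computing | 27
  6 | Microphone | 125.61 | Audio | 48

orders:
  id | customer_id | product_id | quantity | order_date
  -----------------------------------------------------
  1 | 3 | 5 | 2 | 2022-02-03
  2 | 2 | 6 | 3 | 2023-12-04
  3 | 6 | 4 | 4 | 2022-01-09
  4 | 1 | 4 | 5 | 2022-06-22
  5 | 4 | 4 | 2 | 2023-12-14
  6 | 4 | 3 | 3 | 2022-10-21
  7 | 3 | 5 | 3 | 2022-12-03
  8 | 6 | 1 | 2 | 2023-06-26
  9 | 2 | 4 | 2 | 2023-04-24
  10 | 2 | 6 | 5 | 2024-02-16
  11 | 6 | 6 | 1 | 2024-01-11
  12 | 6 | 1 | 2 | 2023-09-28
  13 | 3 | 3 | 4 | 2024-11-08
SELECT p.name, COUNT(*) AS n FROM orders c JOIN products p ON c.product_id = p.id GROUP BY p.id, p.name

Execution result:
name | n
Charger | 2
Headphones | 2
Phone | 4
Printer | 2
Microphone | 3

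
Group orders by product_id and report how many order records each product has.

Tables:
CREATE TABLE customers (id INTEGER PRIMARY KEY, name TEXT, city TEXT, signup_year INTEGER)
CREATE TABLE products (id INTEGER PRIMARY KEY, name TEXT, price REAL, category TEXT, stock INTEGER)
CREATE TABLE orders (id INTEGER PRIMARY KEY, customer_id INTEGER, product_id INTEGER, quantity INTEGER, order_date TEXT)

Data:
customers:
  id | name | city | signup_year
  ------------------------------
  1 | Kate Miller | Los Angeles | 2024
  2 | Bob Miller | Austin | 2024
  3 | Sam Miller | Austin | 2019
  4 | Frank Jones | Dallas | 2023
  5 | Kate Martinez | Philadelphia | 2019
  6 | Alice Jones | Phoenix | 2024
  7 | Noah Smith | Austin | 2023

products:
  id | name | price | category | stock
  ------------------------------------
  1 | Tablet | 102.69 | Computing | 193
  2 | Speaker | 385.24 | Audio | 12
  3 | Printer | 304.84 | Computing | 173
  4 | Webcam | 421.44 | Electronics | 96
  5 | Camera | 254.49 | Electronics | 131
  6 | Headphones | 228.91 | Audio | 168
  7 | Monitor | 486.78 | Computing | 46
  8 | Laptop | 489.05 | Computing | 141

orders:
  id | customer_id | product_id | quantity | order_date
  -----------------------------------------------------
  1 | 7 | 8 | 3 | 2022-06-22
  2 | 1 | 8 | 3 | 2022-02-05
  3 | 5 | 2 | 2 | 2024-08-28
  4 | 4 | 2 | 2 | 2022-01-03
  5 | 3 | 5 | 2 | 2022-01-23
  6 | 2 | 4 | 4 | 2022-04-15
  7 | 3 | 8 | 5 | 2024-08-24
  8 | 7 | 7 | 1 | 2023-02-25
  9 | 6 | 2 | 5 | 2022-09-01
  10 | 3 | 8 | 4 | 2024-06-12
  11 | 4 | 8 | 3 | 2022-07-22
SELECT product_id, COUNT(*) AS order_count FROM orders GROUP BY product_id

Execution result:
product_id | order_count
2 | 3
4 | 1
5 | 1
7 | 1
8 | 5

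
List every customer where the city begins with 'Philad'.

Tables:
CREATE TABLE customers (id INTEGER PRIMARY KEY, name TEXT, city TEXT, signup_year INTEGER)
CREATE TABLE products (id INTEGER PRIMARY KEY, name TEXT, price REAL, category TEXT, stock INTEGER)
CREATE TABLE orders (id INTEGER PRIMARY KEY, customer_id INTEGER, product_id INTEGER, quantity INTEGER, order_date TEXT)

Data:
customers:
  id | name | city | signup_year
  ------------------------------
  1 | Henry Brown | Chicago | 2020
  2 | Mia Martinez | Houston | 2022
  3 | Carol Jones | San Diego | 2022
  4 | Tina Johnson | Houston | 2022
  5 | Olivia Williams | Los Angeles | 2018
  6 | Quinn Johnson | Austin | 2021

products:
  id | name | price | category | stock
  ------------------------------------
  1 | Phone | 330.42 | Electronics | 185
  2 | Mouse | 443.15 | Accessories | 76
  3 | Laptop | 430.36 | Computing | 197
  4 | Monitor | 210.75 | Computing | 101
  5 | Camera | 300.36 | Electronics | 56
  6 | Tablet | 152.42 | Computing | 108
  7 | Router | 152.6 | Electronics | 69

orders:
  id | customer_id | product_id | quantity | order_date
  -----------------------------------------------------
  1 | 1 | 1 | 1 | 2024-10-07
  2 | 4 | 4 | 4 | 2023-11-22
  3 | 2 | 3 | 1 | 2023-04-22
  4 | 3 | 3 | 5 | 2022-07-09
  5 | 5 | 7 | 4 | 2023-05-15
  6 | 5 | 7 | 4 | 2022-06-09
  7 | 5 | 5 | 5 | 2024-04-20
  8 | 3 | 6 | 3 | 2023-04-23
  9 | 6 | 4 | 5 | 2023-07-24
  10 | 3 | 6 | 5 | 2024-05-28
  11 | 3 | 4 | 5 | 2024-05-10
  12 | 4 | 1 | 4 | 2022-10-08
SELECT name, city FROM customers WHERE city LIKE 'Philad%'

Execution result:
(no rows)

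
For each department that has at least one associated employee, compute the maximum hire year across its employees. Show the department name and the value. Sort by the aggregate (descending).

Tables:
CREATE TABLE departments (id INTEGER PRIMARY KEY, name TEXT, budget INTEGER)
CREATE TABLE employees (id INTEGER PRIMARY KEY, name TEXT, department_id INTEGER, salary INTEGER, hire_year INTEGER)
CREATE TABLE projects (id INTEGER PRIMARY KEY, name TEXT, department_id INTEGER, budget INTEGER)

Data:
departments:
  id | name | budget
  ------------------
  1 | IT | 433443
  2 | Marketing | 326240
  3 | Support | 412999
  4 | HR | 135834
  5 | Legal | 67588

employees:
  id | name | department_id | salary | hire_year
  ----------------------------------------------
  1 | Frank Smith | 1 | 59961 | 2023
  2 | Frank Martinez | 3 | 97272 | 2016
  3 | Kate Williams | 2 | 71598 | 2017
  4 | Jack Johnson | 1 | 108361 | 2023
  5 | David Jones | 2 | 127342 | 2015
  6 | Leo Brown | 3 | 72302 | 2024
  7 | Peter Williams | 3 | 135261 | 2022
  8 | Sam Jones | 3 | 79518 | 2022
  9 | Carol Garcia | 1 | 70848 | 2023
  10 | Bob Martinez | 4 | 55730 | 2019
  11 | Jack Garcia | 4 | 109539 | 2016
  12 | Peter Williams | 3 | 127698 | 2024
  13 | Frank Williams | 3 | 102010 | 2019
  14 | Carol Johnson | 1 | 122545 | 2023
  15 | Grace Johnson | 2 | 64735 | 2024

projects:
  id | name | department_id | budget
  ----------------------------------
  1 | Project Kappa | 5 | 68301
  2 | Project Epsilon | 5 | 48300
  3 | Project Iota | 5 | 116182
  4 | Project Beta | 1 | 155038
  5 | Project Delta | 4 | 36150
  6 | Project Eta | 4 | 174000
SELECT p.name, MAX(c.hire_year) AS max_hire_year FROM employees c JOIN departments p ON c.department_id = p.id GROUP BY p.id, p.name ORDER BY max_hire_year DESC

Execution result:
name | max_hire_year
Marketing | 2024
Support | 2024
IT | 2023
HR | 2019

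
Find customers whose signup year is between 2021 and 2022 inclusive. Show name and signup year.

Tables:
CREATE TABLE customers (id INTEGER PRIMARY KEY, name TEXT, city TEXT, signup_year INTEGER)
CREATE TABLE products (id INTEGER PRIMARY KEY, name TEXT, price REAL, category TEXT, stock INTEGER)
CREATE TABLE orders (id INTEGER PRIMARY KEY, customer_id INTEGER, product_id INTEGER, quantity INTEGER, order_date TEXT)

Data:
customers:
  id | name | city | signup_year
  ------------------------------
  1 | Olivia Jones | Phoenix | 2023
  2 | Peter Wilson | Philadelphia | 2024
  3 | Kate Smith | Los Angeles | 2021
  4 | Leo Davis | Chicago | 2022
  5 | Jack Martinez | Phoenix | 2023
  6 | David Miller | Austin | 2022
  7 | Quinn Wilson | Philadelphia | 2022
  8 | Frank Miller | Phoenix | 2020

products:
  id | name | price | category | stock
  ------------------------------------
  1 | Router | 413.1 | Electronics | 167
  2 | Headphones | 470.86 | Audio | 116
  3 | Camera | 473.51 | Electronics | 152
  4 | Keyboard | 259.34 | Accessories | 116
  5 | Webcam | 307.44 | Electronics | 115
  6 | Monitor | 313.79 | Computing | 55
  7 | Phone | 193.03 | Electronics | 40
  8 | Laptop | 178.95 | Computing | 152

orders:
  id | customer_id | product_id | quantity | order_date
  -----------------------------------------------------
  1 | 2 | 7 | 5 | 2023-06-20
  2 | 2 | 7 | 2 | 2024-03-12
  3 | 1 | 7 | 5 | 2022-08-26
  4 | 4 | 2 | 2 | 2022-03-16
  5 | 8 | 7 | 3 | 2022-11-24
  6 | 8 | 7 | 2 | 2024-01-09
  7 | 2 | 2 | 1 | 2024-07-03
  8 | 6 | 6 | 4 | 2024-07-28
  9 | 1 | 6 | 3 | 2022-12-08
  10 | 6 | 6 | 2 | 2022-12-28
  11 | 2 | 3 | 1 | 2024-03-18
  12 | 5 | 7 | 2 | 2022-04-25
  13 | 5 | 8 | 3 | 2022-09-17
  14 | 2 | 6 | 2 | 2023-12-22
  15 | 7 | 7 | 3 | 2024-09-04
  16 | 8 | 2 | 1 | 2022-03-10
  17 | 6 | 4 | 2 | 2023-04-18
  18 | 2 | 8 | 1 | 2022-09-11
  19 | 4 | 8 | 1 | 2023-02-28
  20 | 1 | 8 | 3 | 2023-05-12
SELECT name, signup_year FROM customers WHERE signup_year BETWEEN 2021 AND 2022

Execution result:
name | signup_year
Kate Smith | 2021
Leo Davis | 2022
David Miller | 2022
Quinn Wilson | 2022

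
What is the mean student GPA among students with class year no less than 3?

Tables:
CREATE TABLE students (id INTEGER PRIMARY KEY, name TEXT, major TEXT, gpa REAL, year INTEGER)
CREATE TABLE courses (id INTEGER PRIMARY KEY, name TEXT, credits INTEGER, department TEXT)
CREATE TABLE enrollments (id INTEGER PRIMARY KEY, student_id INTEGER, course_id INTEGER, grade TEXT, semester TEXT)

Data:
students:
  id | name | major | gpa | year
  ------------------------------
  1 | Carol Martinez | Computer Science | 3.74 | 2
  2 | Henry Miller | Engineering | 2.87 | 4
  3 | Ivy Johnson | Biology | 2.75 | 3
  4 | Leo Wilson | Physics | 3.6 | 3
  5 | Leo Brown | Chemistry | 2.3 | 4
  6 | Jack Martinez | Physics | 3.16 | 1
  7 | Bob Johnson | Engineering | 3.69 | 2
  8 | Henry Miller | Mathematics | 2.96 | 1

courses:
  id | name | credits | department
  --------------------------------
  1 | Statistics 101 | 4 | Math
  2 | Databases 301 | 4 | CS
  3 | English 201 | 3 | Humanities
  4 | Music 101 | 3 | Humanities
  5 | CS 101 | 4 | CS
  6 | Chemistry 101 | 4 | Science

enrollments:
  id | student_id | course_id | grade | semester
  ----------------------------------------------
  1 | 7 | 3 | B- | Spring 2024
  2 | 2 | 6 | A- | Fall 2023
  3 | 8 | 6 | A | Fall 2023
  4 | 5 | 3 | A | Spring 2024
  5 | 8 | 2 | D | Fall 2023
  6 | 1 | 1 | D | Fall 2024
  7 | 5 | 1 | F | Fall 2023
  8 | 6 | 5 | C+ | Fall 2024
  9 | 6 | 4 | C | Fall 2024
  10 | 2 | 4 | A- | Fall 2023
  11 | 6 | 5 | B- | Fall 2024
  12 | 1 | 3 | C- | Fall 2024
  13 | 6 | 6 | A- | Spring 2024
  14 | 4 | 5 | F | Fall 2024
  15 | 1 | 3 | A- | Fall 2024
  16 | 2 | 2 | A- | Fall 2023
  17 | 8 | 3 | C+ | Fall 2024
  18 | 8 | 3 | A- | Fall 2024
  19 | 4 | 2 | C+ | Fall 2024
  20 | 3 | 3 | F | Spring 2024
SELECT AVG(gpa) FROM students WHERE year >= 3

Execution result:
2.88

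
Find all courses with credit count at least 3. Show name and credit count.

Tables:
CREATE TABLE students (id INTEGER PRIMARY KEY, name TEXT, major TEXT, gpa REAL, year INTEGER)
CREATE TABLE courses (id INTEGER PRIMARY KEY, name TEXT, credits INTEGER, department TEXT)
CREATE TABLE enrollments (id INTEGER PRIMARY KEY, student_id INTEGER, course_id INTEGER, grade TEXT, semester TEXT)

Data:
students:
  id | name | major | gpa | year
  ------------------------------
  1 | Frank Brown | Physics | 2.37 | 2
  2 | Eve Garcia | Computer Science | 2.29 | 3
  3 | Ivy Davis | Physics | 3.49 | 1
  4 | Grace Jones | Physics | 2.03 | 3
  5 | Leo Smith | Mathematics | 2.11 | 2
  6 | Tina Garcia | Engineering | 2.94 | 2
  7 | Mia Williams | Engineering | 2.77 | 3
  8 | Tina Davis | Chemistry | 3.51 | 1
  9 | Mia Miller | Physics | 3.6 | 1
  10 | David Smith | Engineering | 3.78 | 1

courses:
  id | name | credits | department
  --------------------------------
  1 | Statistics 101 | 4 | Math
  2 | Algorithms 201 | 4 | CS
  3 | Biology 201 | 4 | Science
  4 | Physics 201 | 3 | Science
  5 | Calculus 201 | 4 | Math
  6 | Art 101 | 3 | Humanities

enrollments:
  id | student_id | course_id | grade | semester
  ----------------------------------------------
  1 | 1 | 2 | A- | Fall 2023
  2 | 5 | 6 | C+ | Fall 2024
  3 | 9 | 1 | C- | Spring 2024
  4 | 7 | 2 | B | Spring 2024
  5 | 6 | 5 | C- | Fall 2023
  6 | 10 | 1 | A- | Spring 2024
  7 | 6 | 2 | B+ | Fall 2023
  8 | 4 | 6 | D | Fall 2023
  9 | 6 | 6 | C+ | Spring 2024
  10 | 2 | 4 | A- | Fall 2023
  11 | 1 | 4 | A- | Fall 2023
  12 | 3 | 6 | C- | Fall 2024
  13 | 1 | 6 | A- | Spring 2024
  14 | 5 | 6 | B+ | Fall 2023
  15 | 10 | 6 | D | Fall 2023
SELECT name, credits FROM courses WHERE credits >= 3

Execution result:
name | credits
Statistics 101 | 4
Algorithms 201 | 4
Biology 201 | 4
Physics 201 | 3
Calculus 201 | 4
Art 101 | 3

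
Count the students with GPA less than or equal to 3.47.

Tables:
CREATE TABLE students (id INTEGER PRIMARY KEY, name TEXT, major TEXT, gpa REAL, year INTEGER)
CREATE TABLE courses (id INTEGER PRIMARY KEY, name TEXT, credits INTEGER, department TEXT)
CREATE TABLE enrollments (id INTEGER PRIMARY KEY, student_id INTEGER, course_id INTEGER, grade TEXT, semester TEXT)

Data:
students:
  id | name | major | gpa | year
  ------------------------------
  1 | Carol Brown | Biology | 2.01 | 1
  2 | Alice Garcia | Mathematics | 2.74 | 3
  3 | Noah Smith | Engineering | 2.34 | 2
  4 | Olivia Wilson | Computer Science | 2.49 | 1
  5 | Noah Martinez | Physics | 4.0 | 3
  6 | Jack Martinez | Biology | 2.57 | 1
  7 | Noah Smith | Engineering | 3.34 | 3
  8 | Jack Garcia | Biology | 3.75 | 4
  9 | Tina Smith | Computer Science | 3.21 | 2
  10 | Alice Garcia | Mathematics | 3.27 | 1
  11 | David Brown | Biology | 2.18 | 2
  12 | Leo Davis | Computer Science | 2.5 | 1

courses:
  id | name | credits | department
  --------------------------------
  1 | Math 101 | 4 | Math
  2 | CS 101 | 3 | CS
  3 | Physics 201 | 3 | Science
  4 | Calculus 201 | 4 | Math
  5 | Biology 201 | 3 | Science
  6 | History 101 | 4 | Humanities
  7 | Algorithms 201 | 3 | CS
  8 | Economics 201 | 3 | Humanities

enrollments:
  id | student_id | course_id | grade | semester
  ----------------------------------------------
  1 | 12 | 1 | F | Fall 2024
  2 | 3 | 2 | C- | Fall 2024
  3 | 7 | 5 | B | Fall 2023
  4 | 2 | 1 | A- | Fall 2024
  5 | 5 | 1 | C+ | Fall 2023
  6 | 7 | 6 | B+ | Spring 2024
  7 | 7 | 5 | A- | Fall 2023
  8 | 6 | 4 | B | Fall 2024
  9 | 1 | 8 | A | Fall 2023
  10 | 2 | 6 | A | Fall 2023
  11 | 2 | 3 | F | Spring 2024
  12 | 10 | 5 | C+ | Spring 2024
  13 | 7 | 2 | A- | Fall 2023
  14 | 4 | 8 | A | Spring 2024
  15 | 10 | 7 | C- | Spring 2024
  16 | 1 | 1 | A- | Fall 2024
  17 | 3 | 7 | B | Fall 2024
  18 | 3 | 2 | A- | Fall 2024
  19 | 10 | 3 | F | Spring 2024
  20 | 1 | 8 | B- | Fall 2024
SELECT COUNT(*) FROM students WHERE gpa <= 3.47

Execution result:
10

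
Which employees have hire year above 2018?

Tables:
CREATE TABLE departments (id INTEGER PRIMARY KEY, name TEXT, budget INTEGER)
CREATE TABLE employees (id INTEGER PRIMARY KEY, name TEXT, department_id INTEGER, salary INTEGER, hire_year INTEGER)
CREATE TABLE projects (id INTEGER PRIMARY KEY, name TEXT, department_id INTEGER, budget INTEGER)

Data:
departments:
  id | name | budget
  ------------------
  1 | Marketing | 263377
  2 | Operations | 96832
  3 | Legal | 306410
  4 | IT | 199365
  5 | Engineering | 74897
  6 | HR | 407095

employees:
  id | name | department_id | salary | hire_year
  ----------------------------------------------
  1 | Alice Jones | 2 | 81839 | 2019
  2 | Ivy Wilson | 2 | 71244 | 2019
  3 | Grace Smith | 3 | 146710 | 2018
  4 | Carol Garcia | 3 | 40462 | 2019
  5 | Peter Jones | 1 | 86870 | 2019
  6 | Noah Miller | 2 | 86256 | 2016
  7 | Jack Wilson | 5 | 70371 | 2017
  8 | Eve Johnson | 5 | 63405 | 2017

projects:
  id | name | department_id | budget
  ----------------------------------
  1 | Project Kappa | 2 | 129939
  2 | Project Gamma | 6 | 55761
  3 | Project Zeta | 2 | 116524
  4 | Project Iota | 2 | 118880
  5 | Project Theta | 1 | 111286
SELECT name, hire_year FROM employees WHERE hire_year > 2018

Execution result:
name | hire_year
Alice Jones | 2019
Ivy Wilson | 2019
Carol Garcia | 2019
Peter Jones | 2019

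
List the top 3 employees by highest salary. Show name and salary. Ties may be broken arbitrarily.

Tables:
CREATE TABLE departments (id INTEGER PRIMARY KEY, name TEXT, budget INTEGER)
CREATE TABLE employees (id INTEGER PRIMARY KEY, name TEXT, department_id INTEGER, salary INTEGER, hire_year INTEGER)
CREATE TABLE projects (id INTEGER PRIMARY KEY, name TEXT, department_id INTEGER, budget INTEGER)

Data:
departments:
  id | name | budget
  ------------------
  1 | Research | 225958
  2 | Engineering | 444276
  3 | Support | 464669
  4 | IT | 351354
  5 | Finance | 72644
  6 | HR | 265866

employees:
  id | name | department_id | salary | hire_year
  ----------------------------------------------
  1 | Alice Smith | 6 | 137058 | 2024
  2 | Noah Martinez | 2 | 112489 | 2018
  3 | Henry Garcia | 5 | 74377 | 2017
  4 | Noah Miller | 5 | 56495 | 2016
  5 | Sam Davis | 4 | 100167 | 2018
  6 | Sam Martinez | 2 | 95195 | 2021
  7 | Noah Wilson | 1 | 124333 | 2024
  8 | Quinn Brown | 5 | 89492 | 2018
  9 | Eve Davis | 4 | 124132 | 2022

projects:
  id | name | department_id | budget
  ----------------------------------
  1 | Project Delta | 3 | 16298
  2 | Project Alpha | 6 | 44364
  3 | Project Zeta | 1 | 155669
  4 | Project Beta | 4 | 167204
SELECT name, salary FROM employees ORDER BY salary DESC LIMIT 3

Execution result:
name | salary
Alice Smith | 137058
Noah Wilson | 124333
Eve Davis | 124132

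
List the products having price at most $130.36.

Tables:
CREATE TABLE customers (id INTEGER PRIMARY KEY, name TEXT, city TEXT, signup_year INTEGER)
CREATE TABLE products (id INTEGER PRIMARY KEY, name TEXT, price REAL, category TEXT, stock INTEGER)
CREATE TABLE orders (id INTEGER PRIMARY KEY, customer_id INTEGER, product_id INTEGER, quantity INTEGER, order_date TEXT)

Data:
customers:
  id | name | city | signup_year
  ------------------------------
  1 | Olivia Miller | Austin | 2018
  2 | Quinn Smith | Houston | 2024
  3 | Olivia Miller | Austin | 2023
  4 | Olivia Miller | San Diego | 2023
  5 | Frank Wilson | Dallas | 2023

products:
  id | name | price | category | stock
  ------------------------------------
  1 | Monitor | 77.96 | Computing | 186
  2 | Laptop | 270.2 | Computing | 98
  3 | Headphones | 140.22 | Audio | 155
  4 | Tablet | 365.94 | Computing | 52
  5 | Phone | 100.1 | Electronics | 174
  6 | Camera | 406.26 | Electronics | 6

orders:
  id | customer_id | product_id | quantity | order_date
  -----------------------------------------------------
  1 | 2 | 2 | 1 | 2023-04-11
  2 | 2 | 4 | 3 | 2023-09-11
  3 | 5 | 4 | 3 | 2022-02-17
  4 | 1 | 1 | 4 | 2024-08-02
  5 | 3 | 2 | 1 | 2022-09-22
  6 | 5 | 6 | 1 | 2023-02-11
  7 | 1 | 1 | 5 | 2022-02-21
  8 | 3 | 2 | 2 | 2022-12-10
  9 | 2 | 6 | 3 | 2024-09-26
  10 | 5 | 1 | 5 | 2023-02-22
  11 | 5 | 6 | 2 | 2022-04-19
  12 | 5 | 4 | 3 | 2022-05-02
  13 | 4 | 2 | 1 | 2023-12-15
SELECT name, price FROM products WHERE price <= 130.36

Execution result:
name | price
Monitor | 77.96
Phone | 100.10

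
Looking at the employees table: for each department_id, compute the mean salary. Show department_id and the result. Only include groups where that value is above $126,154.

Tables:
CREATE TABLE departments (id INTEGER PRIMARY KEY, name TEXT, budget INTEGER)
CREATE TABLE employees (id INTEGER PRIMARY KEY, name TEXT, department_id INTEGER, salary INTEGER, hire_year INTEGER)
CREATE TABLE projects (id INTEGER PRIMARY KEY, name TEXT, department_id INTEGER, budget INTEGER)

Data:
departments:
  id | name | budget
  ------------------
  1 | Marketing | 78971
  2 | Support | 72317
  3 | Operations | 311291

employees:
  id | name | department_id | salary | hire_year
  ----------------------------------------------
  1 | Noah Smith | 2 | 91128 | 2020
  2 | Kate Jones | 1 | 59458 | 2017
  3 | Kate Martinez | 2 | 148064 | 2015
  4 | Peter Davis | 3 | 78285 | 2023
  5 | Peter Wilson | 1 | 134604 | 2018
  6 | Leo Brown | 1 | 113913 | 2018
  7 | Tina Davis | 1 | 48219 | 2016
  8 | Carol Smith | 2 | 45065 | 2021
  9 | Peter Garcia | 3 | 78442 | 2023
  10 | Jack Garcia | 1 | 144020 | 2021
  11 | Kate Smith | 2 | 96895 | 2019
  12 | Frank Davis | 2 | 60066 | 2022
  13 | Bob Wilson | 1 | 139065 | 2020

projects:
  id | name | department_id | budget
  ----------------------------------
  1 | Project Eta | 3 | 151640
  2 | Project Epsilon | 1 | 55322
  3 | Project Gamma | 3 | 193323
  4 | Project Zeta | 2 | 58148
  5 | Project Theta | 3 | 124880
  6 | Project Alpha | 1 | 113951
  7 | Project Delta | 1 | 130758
SELECT department_id, AVG(salary) AS avg_salary FROM employees GROUP BY department_id HAVING AVG(salary) > 126154

Execution result:
(no rows)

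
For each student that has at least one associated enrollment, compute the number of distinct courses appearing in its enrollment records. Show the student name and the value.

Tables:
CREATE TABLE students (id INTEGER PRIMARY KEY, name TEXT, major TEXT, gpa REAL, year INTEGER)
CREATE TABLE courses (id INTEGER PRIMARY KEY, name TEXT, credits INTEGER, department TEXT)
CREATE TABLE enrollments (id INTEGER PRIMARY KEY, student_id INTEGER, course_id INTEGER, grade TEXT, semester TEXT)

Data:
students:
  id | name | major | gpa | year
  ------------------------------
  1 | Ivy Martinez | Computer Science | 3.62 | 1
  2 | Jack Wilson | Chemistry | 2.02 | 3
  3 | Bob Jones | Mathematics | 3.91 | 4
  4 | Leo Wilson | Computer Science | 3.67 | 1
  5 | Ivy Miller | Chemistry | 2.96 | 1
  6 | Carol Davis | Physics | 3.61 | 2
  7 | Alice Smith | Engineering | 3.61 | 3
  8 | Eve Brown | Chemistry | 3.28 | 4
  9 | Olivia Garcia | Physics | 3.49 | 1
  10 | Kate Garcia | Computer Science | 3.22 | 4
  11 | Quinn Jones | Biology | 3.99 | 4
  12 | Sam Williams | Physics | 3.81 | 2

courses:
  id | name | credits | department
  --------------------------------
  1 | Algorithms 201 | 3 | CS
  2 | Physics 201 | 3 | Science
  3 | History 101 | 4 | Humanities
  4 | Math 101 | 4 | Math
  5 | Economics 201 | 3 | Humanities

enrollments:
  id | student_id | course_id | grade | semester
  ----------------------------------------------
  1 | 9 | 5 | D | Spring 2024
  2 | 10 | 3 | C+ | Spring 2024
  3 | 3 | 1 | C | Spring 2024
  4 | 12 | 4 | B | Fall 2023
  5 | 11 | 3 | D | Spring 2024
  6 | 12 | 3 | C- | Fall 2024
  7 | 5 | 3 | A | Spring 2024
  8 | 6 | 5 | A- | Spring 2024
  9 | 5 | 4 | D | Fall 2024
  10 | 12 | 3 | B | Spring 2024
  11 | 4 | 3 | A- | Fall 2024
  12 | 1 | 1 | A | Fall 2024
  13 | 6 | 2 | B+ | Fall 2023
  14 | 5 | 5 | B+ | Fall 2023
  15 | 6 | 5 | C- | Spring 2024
SELECT p.name, COUNT(DISTINCT c.course_id) AS distinct_course_count FROM enrollments c JOIN students p ON c.student_id = p.id GROUP BY p.id, p.name

Execution result:
name | distinct_course_count
Ivy Martinez | 1
Bob Jones | 1
Leo Wilson | 1
Ivy Miller | 3
Carol Davis | 2
Olivia Garcia | 1
Kate Garcia | 1
Quinn Jones | 1
Sam Williams | 2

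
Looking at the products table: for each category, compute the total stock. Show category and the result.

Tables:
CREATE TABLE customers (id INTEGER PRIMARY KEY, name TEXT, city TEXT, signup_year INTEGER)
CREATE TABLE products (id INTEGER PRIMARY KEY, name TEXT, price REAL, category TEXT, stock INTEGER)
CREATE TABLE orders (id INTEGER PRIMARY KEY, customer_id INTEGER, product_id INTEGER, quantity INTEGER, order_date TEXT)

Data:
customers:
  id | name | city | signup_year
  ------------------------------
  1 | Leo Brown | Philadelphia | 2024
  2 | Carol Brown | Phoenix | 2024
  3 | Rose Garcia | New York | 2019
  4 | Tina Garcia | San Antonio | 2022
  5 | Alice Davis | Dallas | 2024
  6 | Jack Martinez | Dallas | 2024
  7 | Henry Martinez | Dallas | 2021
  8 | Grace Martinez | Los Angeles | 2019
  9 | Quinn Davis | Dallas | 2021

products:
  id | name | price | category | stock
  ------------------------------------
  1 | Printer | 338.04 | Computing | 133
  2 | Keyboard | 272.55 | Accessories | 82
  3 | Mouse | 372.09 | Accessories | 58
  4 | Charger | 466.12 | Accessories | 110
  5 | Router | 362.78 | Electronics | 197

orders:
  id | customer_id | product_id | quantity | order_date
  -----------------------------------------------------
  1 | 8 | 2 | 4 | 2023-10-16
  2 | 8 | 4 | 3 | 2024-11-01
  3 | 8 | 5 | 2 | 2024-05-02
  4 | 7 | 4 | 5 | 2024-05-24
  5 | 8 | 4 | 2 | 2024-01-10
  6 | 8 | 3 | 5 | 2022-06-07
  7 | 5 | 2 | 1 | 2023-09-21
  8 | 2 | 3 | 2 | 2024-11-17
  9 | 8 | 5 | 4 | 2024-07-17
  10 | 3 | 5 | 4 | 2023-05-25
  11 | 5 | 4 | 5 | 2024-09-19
SELECT category, SUM(stock) AS sum_stock FROM products GROUP BY category

Execution result:
category | sum_stock
Accessories | 250
Computing | 133
Electronics | 197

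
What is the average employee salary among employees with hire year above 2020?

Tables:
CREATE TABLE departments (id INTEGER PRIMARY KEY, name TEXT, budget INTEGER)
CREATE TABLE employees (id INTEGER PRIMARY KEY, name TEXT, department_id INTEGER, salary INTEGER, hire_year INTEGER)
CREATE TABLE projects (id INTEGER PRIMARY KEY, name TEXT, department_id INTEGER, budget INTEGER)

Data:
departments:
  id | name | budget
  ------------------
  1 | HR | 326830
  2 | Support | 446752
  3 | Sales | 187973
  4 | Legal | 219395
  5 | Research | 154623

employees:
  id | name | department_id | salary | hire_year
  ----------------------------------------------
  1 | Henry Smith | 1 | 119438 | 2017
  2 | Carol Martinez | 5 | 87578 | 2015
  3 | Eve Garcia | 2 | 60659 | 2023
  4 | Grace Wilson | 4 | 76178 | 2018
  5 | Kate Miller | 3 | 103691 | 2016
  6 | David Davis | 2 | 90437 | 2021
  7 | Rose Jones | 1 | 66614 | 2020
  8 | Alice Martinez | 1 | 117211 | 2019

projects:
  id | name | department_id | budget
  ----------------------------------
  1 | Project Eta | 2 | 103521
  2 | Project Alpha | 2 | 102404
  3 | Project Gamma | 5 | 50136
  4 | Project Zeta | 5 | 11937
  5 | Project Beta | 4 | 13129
SELECT AVG(salary) FROM employees WHERE hire_year > 2020

Execution result:
75548.00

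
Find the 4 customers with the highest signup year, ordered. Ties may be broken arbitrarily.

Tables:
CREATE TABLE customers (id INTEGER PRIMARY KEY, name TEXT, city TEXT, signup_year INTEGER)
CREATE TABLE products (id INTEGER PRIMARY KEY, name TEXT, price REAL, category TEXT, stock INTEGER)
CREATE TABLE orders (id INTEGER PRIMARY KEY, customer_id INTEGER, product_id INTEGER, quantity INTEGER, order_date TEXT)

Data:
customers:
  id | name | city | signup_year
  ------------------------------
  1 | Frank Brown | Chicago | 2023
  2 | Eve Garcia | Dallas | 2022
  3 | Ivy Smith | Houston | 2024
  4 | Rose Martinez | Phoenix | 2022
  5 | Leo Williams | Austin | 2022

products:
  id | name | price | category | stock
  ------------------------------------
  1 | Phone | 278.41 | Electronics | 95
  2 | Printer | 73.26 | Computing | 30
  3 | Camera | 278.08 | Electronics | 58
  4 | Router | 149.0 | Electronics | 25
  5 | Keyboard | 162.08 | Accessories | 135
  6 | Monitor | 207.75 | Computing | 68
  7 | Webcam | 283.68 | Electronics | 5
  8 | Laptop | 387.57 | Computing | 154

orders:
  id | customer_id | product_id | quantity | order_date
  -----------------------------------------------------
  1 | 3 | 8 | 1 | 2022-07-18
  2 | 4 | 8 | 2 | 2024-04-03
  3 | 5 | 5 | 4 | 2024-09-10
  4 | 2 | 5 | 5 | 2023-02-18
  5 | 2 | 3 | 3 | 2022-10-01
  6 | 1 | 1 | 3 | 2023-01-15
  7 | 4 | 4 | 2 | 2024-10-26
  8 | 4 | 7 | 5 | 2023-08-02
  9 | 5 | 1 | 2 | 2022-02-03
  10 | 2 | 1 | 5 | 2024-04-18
SELECT name, signup_year FROM customers ORDER BY signup_year DESC LIMIT 4

Execution result:
name | signup_year
Ivy Smith | 2024
Frank Brown | 2023
Eve Garcia | 2022
Rose Martinez | 2022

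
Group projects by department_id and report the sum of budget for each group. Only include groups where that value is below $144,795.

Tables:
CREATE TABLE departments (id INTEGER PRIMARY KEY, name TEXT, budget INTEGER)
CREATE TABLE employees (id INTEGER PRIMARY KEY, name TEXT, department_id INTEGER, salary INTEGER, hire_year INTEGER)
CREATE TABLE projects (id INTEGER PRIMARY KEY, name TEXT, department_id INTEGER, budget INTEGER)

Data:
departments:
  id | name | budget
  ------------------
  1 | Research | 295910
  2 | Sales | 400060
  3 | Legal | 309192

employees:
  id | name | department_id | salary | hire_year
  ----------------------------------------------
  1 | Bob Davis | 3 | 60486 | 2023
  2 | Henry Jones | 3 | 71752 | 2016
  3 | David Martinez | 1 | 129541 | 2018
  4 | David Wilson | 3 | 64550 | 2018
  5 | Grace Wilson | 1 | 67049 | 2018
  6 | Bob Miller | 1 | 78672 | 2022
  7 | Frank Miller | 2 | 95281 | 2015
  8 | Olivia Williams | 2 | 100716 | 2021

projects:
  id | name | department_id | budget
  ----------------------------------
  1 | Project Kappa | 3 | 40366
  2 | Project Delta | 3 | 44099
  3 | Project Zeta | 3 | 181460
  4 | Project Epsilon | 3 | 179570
SELECT department_id, SUM(budget) AS sum_budget FROM projects GROUP BY department_id HAVING SUM(budget) < 144795

Execution result:
(no rows)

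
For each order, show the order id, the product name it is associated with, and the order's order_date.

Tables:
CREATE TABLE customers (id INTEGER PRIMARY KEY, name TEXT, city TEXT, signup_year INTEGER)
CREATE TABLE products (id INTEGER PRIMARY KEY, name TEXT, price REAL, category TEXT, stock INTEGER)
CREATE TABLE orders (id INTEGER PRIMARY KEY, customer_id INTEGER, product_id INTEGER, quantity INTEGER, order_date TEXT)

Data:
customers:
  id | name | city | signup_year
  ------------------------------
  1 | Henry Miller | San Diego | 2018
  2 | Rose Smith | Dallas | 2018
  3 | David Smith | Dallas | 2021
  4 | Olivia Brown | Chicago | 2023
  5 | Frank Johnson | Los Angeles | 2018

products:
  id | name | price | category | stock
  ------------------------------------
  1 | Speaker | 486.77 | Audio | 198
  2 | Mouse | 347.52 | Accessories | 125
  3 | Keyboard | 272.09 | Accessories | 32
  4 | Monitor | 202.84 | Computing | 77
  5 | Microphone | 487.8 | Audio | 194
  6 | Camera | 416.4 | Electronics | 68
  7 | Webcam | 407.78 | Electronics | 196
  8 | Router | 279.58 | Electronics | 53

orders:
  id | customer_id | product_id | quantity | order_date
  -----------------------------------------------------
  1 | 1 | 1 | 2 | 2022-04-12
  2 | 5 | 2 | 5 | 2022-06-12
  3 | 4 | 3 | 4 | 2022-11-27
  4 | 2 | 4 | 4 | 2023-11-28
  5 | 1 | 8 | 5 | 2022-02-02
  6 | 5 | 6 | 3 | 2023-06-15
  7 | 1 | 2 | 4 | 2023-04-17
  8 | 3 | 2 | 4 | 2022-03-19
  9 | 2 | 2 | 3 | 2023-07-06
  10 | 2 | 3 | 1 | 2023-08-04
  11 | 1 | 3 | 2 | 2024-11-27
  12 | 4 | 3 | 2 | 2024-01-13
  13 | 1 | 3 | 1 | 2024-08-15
SELECT c.id, p.name AS product, c.order_date FROM orders c JOIN products p ON c.product_id = p.id

Execution result:
id | product | order_date
1 | Speaker | 2022-04-12
2 | Mouse | 2022-06-12
3 | Keyboard | 2022-11-27
4 | Monitor | 2023-11-28
5 | Router | 2022-02-02
6 | Camera | 2023-06-15
7 | Mouse | 2023-04-17
8 | Mouse | 2022-03-19
9 | Mouse | 2023-07-06
10 | Keyboard | 2023-08-04
11 | Keyboard | 2024-11-27
12 | Keyboard | 2024-01-13
13 | Keyboard | 2024-08-15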